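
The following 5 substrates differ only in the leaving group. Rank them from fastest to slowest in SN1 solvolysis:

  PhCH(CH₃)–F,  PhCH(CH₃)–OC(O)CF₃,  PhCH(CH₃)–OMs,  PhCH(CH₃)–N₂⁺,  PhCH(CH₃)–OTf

Same R in every case — rank the leaving groups.
A good leaving group is a weak base: the lower the pKₐ of its conjugate acid, the more readily it departs.
PhCH(CH₃)–N₂⁺ loses N₂: no meaningful conjugate acid; N₂ departs as an exceptionally stable neutral molecule
PhCH(CH₃)–OTf loses OTf⁻: pKₐ(CF₃SO₃H (triflic acid)) ≈ -14
PhCH(CH₃)–OMs loses OMs⁻: pKₐ(CH₃SO₃H (MsOH)) ≈ -1.9
PhCH(CH₃)–OC(O)CF₃ loses CF₃COO⁻: pKₐ(CF₃COOH) ≈ 0.2
PhCH(CH₃)–F loses F⁻: pKₐ(HF) ≈ 3.2

PhCH(CH₃)–N₂⁺ > PhCH(CH₃)–OTf > PhCH(CH₃)–OMs > PhCH(CH₃)–OC(O)CF₃ > PhCH(CH₃)–F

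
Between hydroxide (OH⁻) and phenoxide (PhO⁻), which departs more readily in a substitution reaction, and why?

phenoxide (PhO⁻) is the better leaving group.
pKₐ(C₆H₅OH (phenol)) ≈ 10 versus pKₐ(H₂O) ≈ 15.7: phenoxide (PhO⁻) is the much weaker base.
Resonance into the ring helps, but still a poor LG.

phenoxide (PhO⁻)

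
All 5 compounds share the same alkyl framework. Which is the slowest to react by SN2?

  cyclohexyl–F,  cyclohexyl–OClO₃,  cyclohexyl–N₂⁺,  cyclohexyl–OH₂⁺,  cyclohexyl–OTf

cyclohexyl–F

Same R in every case — rank the leaving groups.
Leaving-group ability tracks the stability of the departed species; conjugate-acid pKₐ is the usual yardstick (lower pKₐ → better LG).
cyclohexyl–N₂⁺ loses N₂: no meaningful conjugate acid; N₂ departs as an exceptionally stable neutral molecule
cyclohexyl–OTf loses OTf⁻: pKₐ(CF₃SO₃H (triflic acid)) ≈ -14
cyclohexyl–OClO₃ loses ClO₄⁻: pKₐ(HClO₄) ≈ -10
cyclohexyl–OH₂⁺ loses H₂O: pKₐ(H₃O⁺) ≈ -1.7
cyclohexyl–F loses F⁻: pKₐ(HF) ≈ 3.2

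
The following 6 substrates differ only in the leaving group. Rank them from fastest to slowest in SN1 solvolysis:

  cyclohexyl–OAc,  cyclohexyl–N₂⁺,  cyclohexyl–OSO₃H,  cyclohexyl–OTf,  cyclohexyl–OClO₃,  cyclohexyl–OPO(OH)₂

cyclohexyl–N₂⁺ > cyclohexyl–OTf > cyclohexyl–OClO₃ > cyclohexyl–OSO₃H > cyclohexyl–OPO(OH)₂ > cyclohexyl–OAc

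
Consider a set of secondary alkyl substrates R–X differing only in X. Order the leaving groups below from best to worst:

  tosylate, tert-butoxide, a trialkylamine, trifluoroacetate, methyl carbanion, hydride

tosylate > trifluoroacetate > a trialkylamine > tert-butoxide > hydride > methyl carbanion

tosylate: pKₐ(p-CH₃C₆H₄SO₃H (TsOH)) ≈ -2.8
trifluoroacetate: pKₐ(CF₃COOH) ≈ 0.2
a trialkylamine: pKₐ(R'₃NH⁺) ≈ 10.7 — neutral but still a fairly strong base; Hofmann-elimination LG
tert-butoxide: pKₐ(t-BuOH) ≈ 18 — bulky, strongly basic alkoxide
hydride: pKₐ(H₂) ≈ 36
methyl carbanion: pKₐ(CH₄) ≈ 48 — unstabilised carbanion; the worst conceivable leaving group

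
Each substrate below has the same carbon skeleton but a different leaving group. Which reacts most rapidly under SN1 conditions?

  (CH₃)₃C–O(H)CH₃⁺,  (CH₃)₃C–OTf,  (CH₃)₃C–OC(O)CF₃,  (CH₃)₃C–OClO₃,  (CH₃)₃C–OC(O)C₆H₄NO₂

(CH₃)₃C–OTf

Same R in every case — rank the leaving groups.
A good leaving group is a weak base: the lower the pKₐ of its conjugate acid, the more readily it departs.
(CH₃)₃C–OTf loses OTf⁻: pKₐ(CF₃SO₃H (triflic acid)) ≈ -14
(CH₃)₃C–OClO₃ loses ClO₄⁻: pKₐ(HClO₄) ≈ -10
(CH₃)₃C–O(H)CH₃⁺ loses R'OH: pKₐ(R'OH₂⁺) ≈ -2.4
(CH₃)₃C–OC(O)CF₃ loses CF₃COO⁻: pKₐ(CF₃COOH) ≈ 0.2
(CH₃)₃C–OC(O)C₆H₄NO₂ loses p-O₂N–C₆H₄–COO⁻: pKₐ(p-nitrobenzoic acid) ≈ 3.4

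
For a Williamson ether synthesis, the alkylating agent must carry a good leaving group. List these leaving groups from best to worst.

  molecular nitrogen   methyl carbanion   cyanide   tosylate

molecular nitrogen > tosylate > cyanide > methyl carbanion

A good leaving group is a weak base: the lower the pKₐ of its conjugate acid, the more readily it departs.
molecular nitrogen: no meaningful conjugate acid; N₂ departs as an exceptionally stable neutral molecule
tosylate: pKₐ(p-CH₃C₆H₄SO₃H (TsOH)) ≈ -2.8
cyanide: pKₐ(HCN) ≈ 9.2
methyl carbanion: pKₐ(CH₄) ≈ 48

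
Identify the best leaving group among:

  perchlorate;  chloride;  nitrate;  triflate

Leaving-group ability tracks the stability of the departed species; conjugate-acid pKₐ is the usual yardstick (lower pKₐ → better LG).
triflate: pKₐ(CF₃SO₃H (triflic acid)) ≈ -14
perchlorate: pKₐ(HClO₄) ≈ -10
chloride: pKₐ(HCl) ≈ -7
nitrate: pKₐ(HNO₃) ≈ -1.3

triflate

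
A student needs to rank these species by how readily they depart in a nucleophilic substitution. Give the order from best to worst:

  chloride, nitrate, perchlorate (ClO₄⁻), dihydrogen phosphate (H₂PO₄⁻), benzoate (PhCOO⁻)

Leaving-group ability tracks the stability of the departed species; conjugate-acid pKₐ is the usual yardstick (lower pKₐ → better LG).
perchlorate (ClO₄⁻): pKₐ(HClO₄) ≈ -10
chloride: pKₐ(HCl) ≈ -7
nitrate: pKₐ(HNO₃) ≈ -1.3
dihydrogen phosphate (H₂PO₄⁻): pKₐ(H₃PO₄) ≈ 2.1
benzoate (PhCOO⁻): pKₐ(C₆H₅COOH) ≈ 4.2

perchlorate (ClO₄⁻) > chloride > nitrate > dihydrogen phosphate (H₂PO₄⁻) > benzoate (PhCOO⁻)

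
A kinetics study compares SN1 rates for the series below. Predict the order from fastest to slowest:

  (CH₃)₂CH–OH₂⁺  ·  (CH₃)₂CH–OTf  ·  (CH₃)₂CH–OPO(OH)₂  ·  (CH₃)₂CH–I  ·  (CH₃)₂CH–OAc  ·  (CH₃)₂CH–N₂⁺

Same R in every case — rank the leaving groups.
The more stable X⁻ (or X) is on its own — i.e. the weaker a base it is — the better a leaving group it makes.
(CH₃)₂CH–N₂⁺ loses N₂: no meaningful conjugate acid; N₂ departs as an exceptionally stable neutral molecule
(CH₃)₂CH–OTf loses OTf⁻: pKₐ(CF₃SO₃H (triflic acid)) ≈ -14
(CH₃)₂CH–I loses I⁻: pKₐ(HI) ≈ -10
(CH₃)₂CH–OH₂⁺ loses H₂O: pKₐ(H₃O⁺) ≈ -1.7
(CH₃)₂CH–OPO(OH)₂ loses H₂PO₄⁻: pKₐ(H₃PO₄) ≈ 2.1
(CH₃)₂CH–OAc loses AcO⁻: pKₐ(CH₃COOH) ≈ 4.8

(CH₃)₂CH–N₂⁺ > (CH₃)₂CH–OTf > (CH₃)₂CH–I > (CH₃)₂CH–OH₂⁺ > (CH₃)₂CH–OPO(OH)₂ > (CH₃)₂CH–OAc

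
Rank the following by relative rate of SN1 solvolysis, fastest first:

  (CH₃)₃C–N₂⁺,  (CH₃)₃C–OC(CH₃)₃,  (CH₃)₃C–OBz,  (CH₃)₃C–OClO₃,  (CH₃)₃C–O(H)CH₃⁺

With the same alkyl group throughout, only the leaving group differentiates the rates.
Leaving-group ability tracks the stability of the departed species; conjugate-acid pKₐ is the usual yardstick (lower pKₐ → better LG).
(CH₃)₃C–N₂⁺ loses N₂: no meaningful conjugate acid; N₂ departs as an exceptionally stable neutral molecule
(CH₃)₃C–OClO₃ loses ClO₄⁻: pKₐ(HClO₄) ≈ -10
(CH₃)₃C–O(H)CH₃⁺ loses R'OH: pKₐ(R'OH₂⁺) ≈ -2.4
(CH₃)₃C–OBz loses PhCOO⁻: pKₐ(C₆H₅COOH) ≈ 4.2
(CH₃)₃C–OC(CH₃)₃ loses (CH₃)₃CO⁻: pKₐ(t-BuOH) ≈ 18

(CH₃)₃C–N₂⁺ > (CH₃)₃C–OClO₃ > (CH₃)₃C–O(H)CH₃⁺ > (CH₃)₃C–OBz > (CH₃)₃C–OC(CH₃)₃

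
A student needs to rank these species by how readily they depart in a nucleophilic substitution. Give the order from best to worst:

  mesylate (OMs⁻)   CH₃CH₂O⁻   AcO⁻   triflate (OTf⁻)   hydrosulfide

triflate (OTf⁻) > mesylate (OMs⁻) > AcO⁻ > hydrosulfide > CH₃CH₂O⁻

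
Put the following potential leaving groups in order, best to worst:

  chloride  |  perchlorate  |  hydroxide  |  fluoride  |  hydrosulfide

perchlorate > chloride > fluoride > hydrosulfide > hydroxide

perchlorate: pKₐ(HClO₄) ≈ -10
chloride: pKₐ(HCl) ≈ -7 — moderately weak base
fluoride: pKₐ(HF) ≈ 3.2 — small and strongly basic; the poor halide leaving group
hydrosulfide: pKₐ(H₂S) ≈ 7
hydroxide: pKₐ(H₂O) ≈ 15.7 — strong base; essentially never leaves without prior activation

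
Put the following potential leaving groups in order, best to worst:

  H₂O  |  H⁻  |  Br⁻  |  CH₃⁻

Br⁻ > H₂O > H⁻ > CH₃⁻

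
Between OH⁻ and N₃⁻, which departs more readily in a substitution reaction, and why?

N₃⁻

N₃⁻ is the better leaving group.
pKₐ(HN₃) ≈ 4.7 versus pKₐ(H₂O) ≈ 15.7: N₃⁻ is the much weaker base.
Linear, resonance-stabilised.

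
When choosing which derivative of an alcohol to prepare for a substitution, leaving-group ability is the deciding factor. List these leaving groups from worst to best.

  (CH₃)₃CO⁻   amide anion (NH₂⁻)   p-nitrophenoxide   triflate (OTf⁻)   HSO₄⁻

amide anion (NH₂⁻) < (CH₃)₃CO⁻ < p-nitrophenoxide < HSO₄⁻ < triflate (OTf⁻)

A good leaving group is a weak base: the lower the pKₐ of its conjugate acid, the more readily it departs.
triflate (OTf⁻): pKₐ(CF₃SO₃H (triflic acid)) ≈ -14
HSO₄⁻: pKₐ(H₂SO₄) ≈ -3
p-nitrophenoxide: pKₐ(p-nitrophenol) ≈ 7.2
(CH₃)₃CO⁻: pKₐ(t-BuOH) ≈ 18 — bulky, strongly basic alkoxide
amide anion (NH₂⁻): pKₐ(NH₃) ≈ 38 — extremely strong base; never a leaving group
Listed from poorest to best leaving group as asked.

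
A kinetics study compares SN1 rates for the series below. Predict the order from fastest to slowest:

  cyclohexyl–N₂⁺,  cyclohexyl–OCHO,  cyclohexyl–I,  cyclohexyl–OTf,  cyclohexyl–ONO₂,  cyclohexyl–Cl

Same R in every case — rank the leaving groups.
Rank by basicity of the departing species: weakest base leaves most easily.
cyclohexyl–N₂⁺ loses N₂: no meaningful conjugate acid; N₂ departs as an exceptionally stable neutral molecule
cyclohexyl–OTf loses OTf⁻: pKₐ(CF₃SO₃H (triflic acid)) ≈ -14
cyclohexyl–I loses I⁻: pKₐ(HI) ≈ -10
cyclohexyl–Cl loses Cl⁻: pKₐ(HCl) ≈ -7
cyclohexyl–ONO₂ loses NO₃⁻: pKₐ(HNO₃) ≈ -1.3
cyclohexyl–OCHO loses HCOO⁻: pKₐ(HCOOH) ≈ 3.8

cyclohexyl–N₂⁺ > cyclohexyl–OTf > cyclohexyl–I > cyclohexyl–Cl > cyclohexyl–ONO₂ > cyclohexyl–OCHO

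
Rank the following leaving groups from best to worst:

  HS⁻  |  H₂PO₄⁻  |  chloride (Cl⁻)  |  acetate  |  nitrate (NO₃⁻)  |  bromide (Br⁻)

bromide (Br⁻) > chloride (Cl⁻) > nitrate (NO₃⁻) > H₂PO₄⁻ > acetate > HS⁻

Rank by basicity of the departing species: weakest base leaves most easily.
bromide (Br⁻): pKₐ(HBr) ≈ -9 — weak base; good leaving group
chloride (Cl⁻): pKₐ(HCl) ≈ -7 — moderately weak base
nitrate (NO₃⁻): pKₐ(HNO₃) ≈ -1.3
H₂PO₄⁻: pKₐ(H₃PO₄) ≈ 2.1 — moderate base; biological leaving group after further activation
acetate: pKₐ(CH₃COOH) ≈ 4.8 — resonance-stabilised but still a weak base
HS⁻: pKₐ(H₂S) ≈ 7 — larger and more polarisable than the oxygen analogue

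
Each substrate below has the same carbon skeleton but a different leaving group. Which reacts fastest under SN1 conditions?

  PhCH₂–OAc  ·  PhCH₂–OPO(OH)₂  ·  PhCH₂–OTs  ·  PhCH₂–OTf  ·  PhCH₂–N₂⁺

PhCH₂–N₂⁺

The skeletons are identical, so relative rate is governed entirely by leaving-group ability.
Rank by basicity of the departing species: weakest base leaves most easily.
PhCH₂–N₂⁺ loses N₂: no meaningful conjugate acid; N₂ departs as an exceptionally stable neutral molecule
PhCH₂–OTf loses OTf⁻: pKₐ(CF₃SO₃H (triflic acid)) ≈ -14
PhCH₂–OTs loses OTs⁻: pKₐ(p-CH₃C₆H₄SO₃H (TsOH)) ≈ -2.8
PhCH₂–OPO(OH)₂ loses H₂PO₄⁻: pKₐ(H₃PO₄) ≈ 2.1
PhCH₂–OAc loses AcO⁻: pKₐ(CH₃COOH) ≈ 4.8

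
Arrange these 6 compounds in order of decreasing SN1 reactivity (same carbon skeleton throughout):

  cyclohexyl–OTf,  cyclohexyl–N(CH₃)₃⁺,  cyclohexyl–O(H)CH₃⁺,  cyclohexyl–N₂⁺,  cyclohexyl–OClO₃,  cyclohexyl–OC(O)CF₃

With the same alkyl group throughout, only the leaving group differentiates the rates.
A good leaving group is a weak base: the lower the pKₐ of its conjugate acid, the more readily it departs.
cyclohexyl–N₂⁺ loses N₂: no meaningful conjugate acid; N₂ departs as an exceptionally stable neutral molecule
cyclohexyl–OTf loses OTf⁻: pKₐ(CF₃SO₃H (triflic acid)) ≈ -14
cyclohexyl–OClO₃ loses ClO₄⁻: pKₐ(HClO₄) ≈ -10
cyclohexyl–O(H)CH₃⁺ loses R'OH: pKₐ(R'OH₂⁺) ≈ -2.4
cyclohexyl–OC(O)CF₃ loses CF₃COO⁻: pKₐ(CF₃COOH) ≈ 0.2
cyclohexyl–N(CH₃)₃⁺ loses NR'₃: pKₐ(R'₃NH⁺) ≈ 10.7

cyclohexyl–N₂⁺ > cyclohexyl–OTf > cyclohexyl–OClO₃ > cyclohexyl–O(H)CH₃⁺ > cyclohexyl–OC(O)CF₃ > cyclohexyl–N(CH₃)₃⁺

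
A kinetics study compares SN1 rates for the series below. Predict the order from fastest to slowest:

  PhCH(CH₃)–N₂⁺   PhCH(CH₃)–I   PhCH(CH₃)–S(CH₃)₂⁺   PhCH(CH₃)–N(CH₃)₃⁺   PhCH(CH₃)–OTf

PhCH(CH₃)–N₂⁺ > PhCH(CH₃)–OTf > PhCH(CH₃)–I > PhCH(CH₃)–S(CH₃)₂⁺ > PhCH(CH₃)–N(CH₃)₃⁺

The skeletons are identical, so relative rate is governed entirely by leaving-group ability.
Leaving-group ability tracks the stability of the departed species; conjugate-acid pKₐ is the usual yardstick (lower pKₐ → better LG).
PhCH(CH₃)–N₂⁺ loses N₂: no meaningful conjugate acid; N₂ departs as an exceptionally stable neutral molecule
PhCH(CH₃)–OTf loses OTf⁻: pKₐ(CF₃SO₃H (triflic acid)) ≈ -14
PhCH(CH₃)–I loses I⁻: pKₐ(HI) ≈ -10
PhCH(CH₃)–S(CH₃)₂⁺ loses SR'₂: pKₐ(R'₂SH⁺) ≈ -7
PhCH(CH₃)–N(CH₃)₃⁺ loses NR'₃: pKₐ(R'₃NH⁺) ≈ 10.7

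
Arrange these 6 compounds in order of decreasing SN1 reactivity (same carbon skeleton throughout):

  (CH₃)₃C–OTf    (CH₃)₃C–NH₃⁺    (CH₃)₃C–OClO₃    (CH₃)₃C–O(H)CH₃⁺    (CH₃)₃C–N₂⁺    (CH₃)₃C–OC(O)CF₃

With the same alkyl group throughout, only the leaving group differentiates the rates.
The more stable X⁻ (or X) is on its own — i.e. the weaker a base it is — the better a leaving group it makes.
(CH₃)₃C–N₂⁺ loses N₂: no meaningful conjugate acid; N₂ departs as an exceptionally stable neutral molecule
(CH₃)₃C–OTf loses OTf⁻: pKₐ(CF₃SO₃H (triflic acid)) ≈ -14
(CH₃)₃C–OClO₃ loses ClO₄⁻: pKₐ(HClO₄) ≈ -10
(CH₃)₃C–O(H)CH₃⁺ loses R'OH: pKₐ(R'OH₂⁺) ≈ -2.4
(CH₃)₃C–OC(O)CF₃ loses CF₃COO⁻: pKₐ(CF₃COOH) ≈ 0.2
(CH₃)₃C–NH₃⁺ loses NH₃: pKₐ(NH₄⁺) ≈ 9.2

(CH₃)₃C–N₂⁺ > (CH₃)₃C–OTf > (CH₃)₃C–OClO₃ > (CH₃)₃C–O(H)CH₃⁺ > (CH₃)₃C–OC(O)CF₃ > (CH₃)₃C–NH₃⁺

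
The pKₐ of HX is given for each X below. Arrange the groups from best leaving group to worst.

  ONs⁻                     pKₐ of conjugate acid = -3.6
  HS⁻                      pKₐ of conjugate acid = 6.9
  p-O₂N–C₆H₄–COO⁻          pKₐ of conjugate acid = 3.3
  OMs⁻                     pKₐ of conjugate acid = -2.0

ONs⁻ > OMs⁻ > p-O₂N–C₆H₄–COO⁻ > HS⁻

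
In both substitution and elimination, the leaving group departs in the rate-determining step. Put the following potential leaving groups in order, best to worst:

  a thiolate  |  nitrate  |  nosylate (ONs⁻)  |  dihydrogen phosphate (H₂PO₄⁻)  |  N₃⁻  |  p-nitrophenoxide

A good leaving group is a weak base: the lower the pKₐ of its conjugate acid, the more readily it departs.
nosylate (ONs⁻): pKₐ(p-O₂NC₆H₄SO₃H) ≈ -3.5
nitrate: pKₐ(HNO₃) ≈ -1.3
dihydrogen phosphate (H₂PO₄⁻): pKₐ(H₃PO₄) ≈ 2.1
N₃⁻: pKₐ(HN₃) ≈ 4.7
p-nitrophenoxide: pKₐ(p-nitrophenol) ≈ 7.2
a thiolate: pKₐ(RSH (a thiol)) ≈ 10.5

nosylate (ONs⁻) > nitrate > dihydrogen phosphate (H₂PO₄⁻) > N₃⁻ > p-nitrophenoxide > a thiolate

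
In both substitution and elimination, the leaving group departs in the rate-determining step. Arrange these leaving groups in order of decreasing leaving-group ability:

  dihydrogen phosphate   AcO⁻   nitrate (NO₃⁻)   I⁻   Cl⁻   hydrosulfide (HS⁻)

Leaving-group ability tracks the stability of the departed species; conjugate-acid pKₐ is the usual yardstick (lower pKₐ → better LG).
I⁻: pKₐ(HI) ≈ -10
Cl⁻: pKₐ(HCl) ≈ -7 — moderately weak base
nitrate (NO₃⁻): pKₐ(HNO₃) ≈ -1.3 — resonance-delocalised over three oxygens
dihydrogen phosphate: pKₐ(H₃PO₄) ≈ 2.1
AcO⁻: pKₐ(CH₃COOH) ≈ 4.8 — resonance-stabilised but still a weak base
hydrosulfide (HS⁻): pKₐ(H₂S) ≈ 7 — larger and more polarisable than the oxygen analogue

I⁻ > Cl⁻ > nitrate (NO₃⁻) > dihydrogen phosphate > AcO⁻ > hydrosulfide (HS⁻)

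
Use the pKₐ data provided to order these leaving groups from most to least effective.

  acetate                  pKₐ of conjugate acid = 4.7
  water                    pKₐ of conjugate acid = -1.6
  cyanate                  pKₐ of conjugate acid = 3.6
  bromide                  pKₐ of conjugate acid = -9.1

bromide > water > cyanate > acetate

Lower conjugate-acid pKₐ ⇒ weaker base ⇒ better leaving group.
Sorting by the given values: bromide (-9.1), water (-1.6), cyanate (3.6), acetate (4.7).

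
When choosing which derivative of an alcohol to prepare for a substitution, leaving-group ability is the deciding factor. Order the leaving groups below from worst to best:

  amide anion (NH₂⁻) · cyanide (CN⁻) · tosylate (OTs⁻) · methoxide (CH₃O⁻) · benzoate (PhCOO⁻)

amide anion (NH₂⁻) < methoxide (CH₃O⁻) < cyanide (CN⁻) < benzoate (PhCOO⁻) < tosylate (OTs⁻)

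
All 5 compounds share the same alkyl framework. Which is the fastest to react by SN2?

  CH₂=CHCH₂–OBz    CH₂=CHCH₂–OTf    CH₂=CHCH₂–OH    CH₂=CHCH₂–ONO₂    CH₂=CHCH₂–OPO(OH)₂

CH₂=CHCH₂–OTf

Same R in every case — rank the leaving groups.
Rank by basicity of the departing species: weakest base leaves most easily.
CH₂=CHCH₂–OTf loses OTf⁻: pKₐ(CF₃SO₃H (triflic acid)) ≈ -14
CH₂=CHCH₂–ONO₂ loses NO₃⁻: pKₐ(HNO₃) ≈ -1.3
CH₂=CHCH₂–OPO(OH)₂ loses H₂PO₄⁻: pKₐ(H₃PO₄) ≈ 2.1
CH₂=CHCH₂–OBz loses PhCOO⁻: pKₐ(C₆H₅COOH) ≈ 4.2
CH₂=CHCH₂–OH loses OH⁻: pKₐ(H₂O) ≈ 15.7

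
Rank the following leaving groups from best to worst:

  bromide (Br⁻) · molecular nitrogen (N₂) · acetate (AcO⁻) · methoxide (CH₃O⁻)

Rank by basicity of the departing species: weakest base leaves most easily.
molecular nitrogen (N₂): no meaningful conjugate acid; N₂ departs as an exceptionally stable neutral molecule
bromide (Br⁻): pKₐ(HBr) ≈ -9
acetate (AcO⁻): pKₐ(CH₃COOH) ≈ 4.8 — resonance-stabilised but still a weak base
methoxide (CH₃O⁻): pKₐ(CH₃OH) ≈ 15.5

molecular nitrogen (N₂) > bromide (Br⁻) > acetate (AcO⁻) > methoxide (CH₃O⁻)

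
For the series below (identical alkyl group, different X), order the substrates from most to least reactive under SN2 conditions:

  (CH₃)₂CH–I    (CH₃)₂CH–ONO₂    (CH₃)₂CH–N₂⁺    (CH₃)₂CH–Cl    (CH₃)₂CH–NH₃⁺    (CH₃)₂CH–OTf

Same R in every case — rank the leaving groups.
A good leaving group is a weak base: the lower the pKₐ of its conjugate acid, the more readily it departs.
(CH₃)₂CH–N₂⁺ loses N₂: no meaningful conjugate acid; N₂ departs as an exceptionally stable neutral molecule
(CH₃)₂CH–OTf loses OTf⁻: pKₐ(CF₃SO₃H (triflic acid)) ≈ -14
(CH₃)₂CH–I loses I⁻: pKₐ(HI) ≈ -10
(CH₃)₂CH–Cl loses Cl⁻: pKₐ(HCl) ≈ -7
(CH₃)₂CH–ONO₂ loses NO₃⁻: pKₐ(HNO₃) ≈ -1.3
(CH₃)₂CH–NH₃⁺ loses NH₃: pKₐ(NH₄⁺) ≈ 9.2

(CH₃)₂CH–N₂⁺ > (CH₃)₂CH–OTf > (CH₃)₂CH–I > (CH₃)₂CH–Cl > (CH₃)₂CH–ONO₂ > (CH₃)₂CH–NH₃⁺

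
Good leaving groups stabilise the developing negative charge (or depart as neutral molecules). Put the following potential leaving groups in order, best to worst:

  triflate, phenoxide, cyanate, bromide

triflate > bromide > cyanate > phenoxide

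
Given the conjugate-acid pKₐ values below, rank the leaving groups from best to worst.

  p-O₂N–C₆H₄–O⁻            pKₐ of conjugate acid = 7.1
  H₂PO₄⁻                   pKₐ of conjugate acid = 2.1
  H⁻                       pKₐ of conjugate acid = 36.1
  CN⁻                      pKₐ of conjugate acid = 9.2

H₂PO₄⁻ > p-O₂N–C₆H₄–O⁻ > CN⁻ > H⁻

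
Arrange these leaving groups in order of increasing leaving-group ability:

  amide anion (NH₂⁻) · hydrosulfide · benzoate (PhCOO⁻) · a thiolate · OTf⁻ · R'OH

amide anion (NH₂⁻) < a thiolate < hydrosulfide < benzoate (PhCOO⁻) < R'OH < OTf⁻

OTf⁻: pKₐ(CF₃SO₃H (triflic acid)) ≈ -14
R'OH: pKₐ(R'OH₂⁺) ≈ -2.4
benzoate (PhCOO⁻): pKₐ(C₆H₅COOH) ≈ 4.2
hydrosulfide: pKₐ(H₂S) ≈ 7
a thiolate: pKₐ(RSH (a thiol)) ≈ 10.5
amide anion (NH₂⁻): pKₐ(NH₃) ≈ 38 — extremely strong base; never a leaving group
The question asks for worst first, so the sequence is read in increasing leaving-group ability.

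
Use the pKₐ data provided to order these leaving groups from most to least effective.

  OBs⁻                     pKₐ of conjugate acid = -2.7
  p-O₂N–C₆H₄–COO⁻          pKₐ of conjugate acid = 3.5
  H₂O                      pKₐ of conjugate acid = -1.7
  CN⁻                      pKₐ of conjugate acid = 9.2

OBs⁻ > H₂O > p-O₂N–C₆H₄–COO⁻ > CN⁻

Lower conjugate-acid pKₐ ⇒ weaker base ⇒ better leaving group.
Sorting by the given values: OBs⁻ (-2.7), H₂O (-1.7), p-O₂N–C₆H₄–COO⁻ (3.5), CN⁻ (9.2).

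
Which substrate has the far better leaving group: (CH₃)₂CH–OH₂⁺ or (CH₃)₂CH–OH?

(CH₃)₂CH–OH₂⁺

From (CH₃)₂CH–OH the departing group would be OH⁻ (pKₐ(H₂O) ≈ 15.7). Strong base; essentially never leaves without prior activation.
From (CH₃)₂CH–OH₂⁺ the leaving group is H₂O (pKₐ(H₃O⁺) ≈ -1.7). Neutral; leaves from a protonated alcohol (R–OH₂⁺).
(In practice (CH₃)₂CH–OH₂⁺ is made from (CH₃)₂CH–OH by protonation with strong acid, converting the leaving group from hydroxide to neutral water.)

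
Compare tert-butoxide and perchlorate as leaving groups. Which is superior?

perchlorate

perchlorate is the better leaving group.
pKₐ(HClO₄) ≈ -10 versus pKₐ(t-BuOH) ≈ 18: perchlorate is the much weaker base.
Extremely weak base; rarely used for safety reasons.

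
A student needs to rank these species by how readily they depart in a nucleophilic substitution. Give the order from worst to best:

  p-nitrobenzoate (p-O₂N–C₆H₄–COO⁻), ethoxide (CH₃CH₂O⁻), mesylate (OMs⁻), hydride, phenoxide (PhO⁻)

hydride < ethoxide (CH₃CH₂O⁻) < phenoxide (PhO⁻) < p-nitrobenzoate (p-O₂N–C₆H₄–COO⁻) < mesylate (OMs⁻)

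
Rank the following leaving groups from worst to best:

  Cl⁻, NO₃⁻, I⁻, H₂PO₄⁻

The more stable X⁻ (or X) is on its own — i.e. the weaker a base it is — the better a leaving group it makes.
I⁻: pKₐ(HI) ≈ -10
Cl⁻: pKₐ(HCl) ≈ -7
NO₃⁻: pKₐ(HNO₃) ≈ -1.3
H₂PO₄⁻: pKₐ(H₃PO₄) ≈ 2.1 — moderate base; biological leaving group after further activation
Listed from poorest to best leaving group as asked.

H₂PO₄⁻ < NO₃⁻ < Cl⁻ < I⁻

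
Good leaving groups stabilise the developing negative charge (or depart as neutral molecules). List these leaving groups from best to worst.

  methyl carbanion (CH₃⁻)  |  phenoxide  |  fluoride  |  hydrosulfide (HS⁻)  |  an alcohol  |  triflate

Leaving-group ability tracks the stability of the departed species; conjugate-acid pKₐ is the usual yardstick (lower pKₐ → better LG).
triflate: pKₐ(CF₃SO₃H (triflic acid)) ≈ -14 — charge spread over three oxygens and a CF₃ group; the premier leaving group in synthesis
an alcohol: pKₐ(R'OH₂⁺) ≈ -2.4
fluoride: pKₐ(HF) ≈ 3.2
hydrosulfide (HS⁻): pKₐ(H₂S) ≈ 7
phenoxide: pKₐ(C₆H₅OH (phenol)) ≈ 10
methyl carbanion (CH₃⁻): pKₐ(CH₄) ≈ 48 — unstabilised carbanion; the worst conceivable leaving group

triflate > an alcohol > fluoride > hydrosulfide (HS⁻) > phenoxide > methyl carbanion (CH₃⁻)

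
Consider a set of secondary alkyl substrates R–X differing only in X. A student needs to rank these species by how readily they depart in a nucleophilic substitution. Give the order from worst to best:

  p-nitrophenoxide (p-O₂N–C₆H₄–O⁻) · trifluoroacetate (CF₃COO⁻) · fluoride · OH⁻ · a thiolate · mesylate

Leaving-group ability tracks the stability of the departed species; conjugate-acid pKₐ is the usual yardstick (lower pKₐ → better LG).
mesylate: pKₐ(CH₃SO₃H (MsOH)) ≈ -1.9
trifluoroacetate (CF₃COO⁻): pKₐ(CF₃COOH) ≈ 0.2 — strongly electron-withdrawing CF₃ stabilises the carboxylate
fluoride: pKₐ(HF) ≈ 3.2 — small and strongly basic; the poor halide leaving group
p-nitrophenoxide (p-O₂N–C₆H₄–O⁻): pKₐ(p-nitrophenol) ≈ 7.2 — nitro group delocalises the charge; the classic chromogenic LG
a thiolate: pKₐ(RSH (a thiol)) ≈ 10.5
OH⁻: pKₐ(H₂O) ≈ 15.7 — strong base; essentially never leaves without prior activation
Reversing gives the worst-to-best order requested.

OH⁻ < a thiolate < p-nitrophenoxide (p-O₂N–C₆H₄–O⁻) < fluoride < trifluoroacetate (CF₃COO⁻) < mesylate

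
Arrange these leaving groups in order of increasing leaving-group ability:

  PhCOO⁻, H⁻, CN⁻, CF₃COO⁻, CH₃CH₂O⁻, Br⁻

H⁻ < CH₃CH₂O⁻ < CN⁻ < PhCOO⁻ < CF₃COO⁻ < Br⁻

The more stable X⁻ (or X) is on its own — i.e. the weaker a base it is — the better a leaving group it makes.
Br⁻: pKₐ(HBr) ≈ -9
CF₃COO⁻: pKₐ(CF₃COOH) ≈ 0.2
PhCOO⁻: pKₐ(C₆H₅COOH) ≈ 4.2
CN⁻: pKₐ(HCN) ≈ 9.2
CH₃CH₂O⁻: pKₐ(CH₃CH₂OH) ≈ 16
H⁻: pKₐ(H₂) ≈ 36
The question asks for worst first, so the sequence is read in increasing leaving-group ability.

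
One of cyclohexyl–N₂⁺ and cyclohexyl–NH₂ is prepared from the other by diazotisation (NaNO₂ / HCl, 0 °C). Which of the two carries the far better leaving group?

From cyclohexyl–NH₂ the departing group would be NH₂⁻ (pKₐ(NH₃) ≈ 38). Extremely strong base; never a leaving group.
From cyclohexyl–N₂⁺ the leaving group is N₂ (no meaningful conjugate acid; N₂ departs as an exceptionally stable neutral molecule).
Diazotisation (NaNO₂ / HCl, 0 °C) works by generating a diazonium salt that expels N₂, making cyclohexyl–N₂⁺ enormously more reactive.

cyclohexyl–N₂⁺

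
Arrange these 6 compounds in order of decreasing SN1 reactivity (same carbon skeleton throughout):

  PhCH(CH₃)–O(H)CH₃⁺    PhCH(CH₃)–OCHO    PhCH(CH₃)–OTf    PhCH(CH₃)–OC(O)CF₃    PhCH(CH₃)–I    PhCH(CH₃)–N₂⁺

With the same alkyl group throughout, only the leaving group differentiates the rates.
The more stable X⁻ (or X) is on its own — i.e. the weaker a base it is — the better a leaving group it makes.
PhCH(CH₃)–N₂⁺ loses N₂: no meaningful conjugate acid; N₂ departs as an exceptionally stable neutral molecule
PhCH(CH₃)–OTf loses OTf⁻: pKₐ(CF₃SO₃H (triflic acid)) ≈ -14
PhCH(CH₃)–I loses I⁻: pKₐ(HI) ≈ -10
PhCH(CH₃)–O(H)CH₃⁺ loses R'OH: pKₐ(R'OH₂⁺) ≈ -2.4
PhCH(CH₃)–OC(O)CF₃ loses CF₃COO⁻: pKₐ(CF₃COOH) ≈ 0.2
PhCH(CH₃)–OCHO loses HCOO⁻: pKₐ(HCOOH) ≈ 3.8

PhCH(CH₃)–N₂⁺ > PhCH(CH₃)–OTf > PhCH(CH₃)–I > PhCH(CH₃)–O(H)CH₃⁺ > PhCH(CH₃)–OC(O)CF₃ > PhCH(CH₃)–OCHO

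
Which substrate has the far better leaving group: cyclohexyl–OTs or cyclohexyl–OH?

cyclohexyl–OTs

From cyclohexyl–OH the departing group would be OH⁻ (pKₐ(H₂O) ≈ 15.7). Strong base; essentially never leaves without prior activation.
From cyclohexyl–OTs the leaving group is OTs⁻ (pKₐ(p-CH₃C₆H₄SO₃H (TsOH)) ≈ -2.8). Resonance-delocalised arenesulfonate.
(In practice cyclohexyl–OTs is made from cyclohexyl–OH by treatment with TsCl / pyridine, converting the hydroxyl into a tosylate.)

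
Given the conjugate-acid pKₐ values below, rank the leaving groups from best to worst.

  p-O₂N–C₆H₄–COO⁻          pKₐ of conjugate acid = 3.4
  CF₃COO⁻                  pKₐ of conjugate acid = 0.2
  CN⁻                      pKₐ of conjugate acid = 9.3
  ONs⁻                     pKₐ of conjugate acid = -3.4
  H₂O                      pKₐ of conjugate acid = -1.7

ONs⁻ > H₂O > CF₃COO⁻ > p-O₂N–C₆H₄–COO⁻ > CN⁻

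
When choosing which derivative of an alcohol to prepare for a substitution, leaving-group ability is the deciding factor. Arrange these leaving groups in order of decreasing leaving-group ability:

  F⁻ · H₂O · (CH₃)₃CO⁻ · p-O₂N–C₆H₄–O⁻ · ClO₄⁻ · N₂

N₂ > ClO₄⁻ > H₂O > F⁻ > p-O₂N–C₆H₄–O⁻ > (CH₃)₃CO⁻

N₂: no meaningful conjugate acid; N₂ departs as an exceptionally stable neutral molecule
ClO₄⁻: pKₐ(HClO₄) ≈ -10
H₂O: pKₐ(H₃O⁺) ≈ -1.7
F⁻: pKₐ(HF) ≈ 3.2
p-O₂N–C₆H₄–O⁻: pKₐ(p-nitrophenol) ≈ 7.2
(CH₃)₃CO⁻: pKₐ(t-BuOH) ≈ 18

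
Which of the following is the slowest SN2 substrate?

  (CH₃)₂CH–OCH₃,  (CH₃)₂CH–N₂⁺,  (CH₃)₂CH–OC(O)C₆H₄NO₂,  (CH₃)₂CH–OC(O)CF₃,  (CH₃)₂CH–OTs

Same R in every case — rank the leaving groups.
A good leaving group is a weak base: the lower the pKₐ of its conjugate acid, the more readily it departs.
(CH₃)₂CH–N₂⁺ loses N₂: no meaningful conjugate acid; N₂ departs as an exceptionally stable neutral molecule
(CH₃)₂CH–OTs loses OTs⁻: pKₐ(p-CH₃C₆H₄SO₃H (TsOH)) ≈ -2.8
(CH₃)₂CH–OC(O)CF₃ loses CF₃COO⁻: pKₐ(CF₃COOH) ≈ 0.2
(CH₃)₂CH–OC(O)C₆H₄NO₂ loses p-O₂N–C₆H₄–COO⁻: pKₐ(p-nitrobenzoic acid) ≈ 3.4
(CH₃)₂CH–OCH₃ loses CH₃O⁻: pKₐ(CH₃OH) ≈ 15.5

(CH₃)₂CH–OCH₃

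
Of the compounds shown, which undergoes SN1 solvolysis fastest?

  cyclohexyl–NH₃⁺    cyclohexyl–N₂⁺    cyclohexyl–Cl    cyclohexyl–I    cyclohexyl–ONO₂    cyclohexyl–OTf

Identical carbon frameworks mean the comparison reduces to leaving-group quality.
A good leaving group is a weak base: the lower the pKₐ of its conjugate acid, the more readily it departs.
cyclohexyl–N₂⁺ loses N₂: no meaningful conjugate acid; N₂ departs as an exceptionally stable neutral molecule
cyclohexyl–OTf loses OTf⁻: pKₐ(CF₃SO₃H (triflic acid)) ≈ -14
cyclohexyl–I loses I⁻: pKₐ(HI) ≈ -10
cyclohexyl–Cl loses Cl⁻: pKₐ(HCl) ≈ -7
cyclohexyl–ONO₂ loses NO₃⁻: pKₐ(HNO₃) ≈ -1.3
cyclohexyl–NH₃⁺ loses NH₃: pKₐ(NH₄⁺) ≈ 9.2

cyclohexyl–N₂⁺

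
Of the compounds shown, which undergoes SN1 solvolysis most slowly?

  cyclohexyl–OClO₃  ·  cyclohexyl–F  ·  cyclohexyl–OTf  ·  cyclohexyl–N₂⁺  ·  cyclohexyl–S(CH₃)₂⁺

cyclohexyl–F

With the same alkyl group throughout, only the leaving group differentiates the rates.
Leaving-group ability tracks the stability of the departed species; conjugate-acid pKₐ is the usual yardstick (lower pKₐ → better LG).
cyclohexyl–N₂⁺ loses N₂: no meaningful conjugate acid; N₂ departs as an exceptionally stable neutral molecule
cyclohexyl–OTf loses OTf⁻: pKₐ(CF₃SO₃H (triflic acid)) ≈ -14
cyclohexyl–OClO₃ loses ClO₄⁻: pKₐ(HClO₄) ≈ -10
cyclohexyl–S(CH₃)₂⁺ loses SR'₂: pKₐ(R'₂SH⁺) ≈ -7
cyclohexyl–F loses F⁻: pKₐ(HF) ≈ 3.2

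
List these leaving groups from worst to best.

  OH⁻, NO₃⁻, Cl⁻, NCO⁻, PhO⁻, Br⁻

Rank by basicity of the departing species: weakest base leaves most easily.
Br⁻: pKₐ(HBr) ≈ -9 — weak base; good leaving group
Cl⁻: pKₐ(HCl) ≈ -7
NO₃⁻: pKₐ(HNO₃) ≈ -1.3 — resonance-delocalised over three oxygens
NCO⁻: pKₐ(HOCN) ≈ 3.5 — resonance between N and O
PhO⁻: pKₐ(C₆H₅OH (phenol)) ≈ 10
OH⁻: pKₐ(H₂O) ≈ 15.7 — strong base; essentially never leaves without prior activation
The question asks for worst first, so the sequence is read in increasing leaving-group ability.

OH⁻ < PhO⁻ < NCO⁻ < NO₃⁻ < Cl⁻ < Br⁻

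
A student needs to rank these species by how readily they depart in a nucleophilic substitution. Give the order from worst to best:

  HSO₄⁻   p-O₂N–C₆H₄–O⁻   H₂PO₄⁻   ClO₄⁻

Leaving-group ability tracks the stability of the departed species; conjugate-acid pKₐ is the usual yardstick (lower pKₐ → better LG).
ClO₄⁻: pKₐ(HClO₄) ≈ -10
HSO₄⁻: pKₐ(H₂SO₄) ≈ -3
H₂PO₄⁻: pKₐ(H₃PO₄) ≈ 2.1
p-O₂N–C₆H₄–O⁻: pKₐ(p-nitrophenol) ≈ 7.2
Listed from poorest to best leaving group as asked.

p-O₂N–C₆H₄–O⁻ < H₂PO₄⁻ < HSO₄⁻ < ClO₄⁻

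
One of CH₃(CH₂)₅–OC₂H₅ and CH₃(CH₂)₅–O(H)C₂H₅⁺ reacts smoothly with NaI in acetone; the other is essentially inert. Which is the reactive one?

CH₃(CH₂)₅–O(H)C₂H₅⁺

From CH₃(CH₂)₅–OC₂H₅ the departing group would be CH₃CH₂O⁻ (pKₐ(CH₃CH₂OH) ≈ 16). Strong base; alkoxides do not leave unassisted.
From CH₃(CH₂)₅–O(H)C₂H₅⁺ the leaving group is R'OH (pKₐ(R'OH₂⁺) ≈ -2.4). Neutral; leaves from a protonated ether (an oxonium ion, R–O(H)R'⁺).
(In practice CH₃(CH₂)₅–O(H)C₂H₅⁺ is made from CH₃(CH₂)₅–OC₂H₅ by protonation with concentrated HBr, allowing neutral ethanol, rather than ethoxide, to depart.)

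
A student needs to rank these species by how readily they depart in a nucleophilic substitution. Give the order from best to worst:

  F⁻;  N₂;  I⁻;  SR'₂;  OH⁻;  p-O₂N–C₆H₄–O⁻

N₂ > I⁻ > SR'₂ > F⁻ > p-O₂N–C₆H₄–O⁻ > OH⁻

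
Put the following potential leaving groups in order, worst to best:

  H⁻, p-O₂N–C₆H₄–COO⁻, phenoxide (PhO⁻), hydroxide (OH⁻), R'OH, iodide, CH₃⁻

iodide: pKₐ(HI) ≈ -10
R'OH: pKₐ(R'OH₂⁺) ≈ -2.4
p-O₂N–C₆H₄–COO⁻: pKₐ(p-nitrobenzoic acid) ≈ 3.4
phenoxide (PhO⁻): pKₐ(C₆H₅OH (phenol)) ≈ 10
hydroxide (OH⁻): pKₐ(H₂O) ≈ 15.7
H⁻: pKₐ(H₂) ≈ 36
CH₃⁻: pKₐ(CH₄) ≈ 48
The question asks for worst first, so the sequence is read in increasing leaving-group ability.

CH₃⁻ < H⁻ < hydroxide (OH⁻) < phenoxide (PhO⁻) < p-O₂N–C₆H₄–COO⁻ < R'OH < iodide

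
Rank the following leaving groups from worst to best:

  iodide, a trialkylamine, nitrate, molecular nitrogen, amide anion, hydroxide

amide anion < hydroxide < a trialkylamine < nitrate < iodide < molecular nitrogen

molecular nitrogen: no meaningful conjugate acid; N₂ departs as an exceptionally stable neutral molecule
iodide: pKₐ(HI) ≈ -10
nitrate: pKₐ(HNO₃) ≈ -1.3
a trialkylamine: pKₐ(R'₃NH⁺) ≈ 10.7 — neutral but still a fairly strong base; Hofmann-elimination LG
hydroxide: pKₐ(H₂O) ≈ 15.7
amide anion: pKₐ(NH₃) ≈ 38
Reversing gives the worst-to-best order requested.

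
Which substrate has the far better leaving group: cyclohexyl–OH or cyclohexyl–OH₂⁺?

From cyclohexyl–OH the departing group would be OH⁻ (pKₐ(H₂O) ≈ 15.7). Strong base; essentially never leaves without prior activation.
From cyclohexyl–OH₂⁺ the leaving group is H₂O (pKₐ(H₃O⁺) ≈ -1.7). Neutral; leaves from a protonated alcohol (R–OH₂⁺).
(In practice cyclohexyl–OH₂⁺ is made from cyclohexyl–OH by protonation with strong acid, converting the leaving group from hydroxide to neutral water.)

cyclohexyl–OH₂⁺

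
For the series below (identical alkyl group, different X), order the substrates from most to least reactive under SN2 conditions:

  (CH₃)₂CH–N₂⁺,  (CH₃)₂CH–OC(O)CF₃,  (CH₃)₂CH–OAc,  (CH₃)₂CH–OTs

(CH₃)₂CH–N₂⁺ > (CH₃)₂CH–OTs > (CH₃)₂CH–OC(O)CF₃ > (CH₃)₂CH–OAc

Identical carbon frameworks mean the comparison reduces to leaving-group quality.
Rank by basicity of the departing species: weakest base leaves most easily.
(CH₃)₂CH–N₂⁺ loses N₂: no meaningful conjugate acid; N₂ departs as an exceptionally stable neutral molecule
(CH₃)₂CH–OTs loses OTs⁻: pKₐ(p-CH₃C₆H₄SO₃H (TsOH)) ≈ -2.8
(CH₃)₂CH–OC(O)CF₃ loses CF₃COO⁻: pKₐ(CF₃COOH) ≈ 0.2
(CH₃)₂CH–OAc loses AcO⁻: pKₐ(CH₃COOH) ≈ 4.8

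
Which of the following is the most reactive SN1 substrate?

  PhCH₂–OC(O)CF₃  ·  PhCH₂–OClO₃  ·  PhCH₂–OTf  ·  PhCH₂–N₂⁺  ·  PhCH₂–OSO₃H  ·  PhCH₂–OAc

Same R in every case — rank the leaving groups.
The more stable X⁻ (or X) is on its own — i.e. the weaker a base it is — the better a leaving group it makes.
PhCH₂–N₂⁺ loses N₂: no meaningful conjugate acid; N₂ departs as an exceptionally stable neutral molecule
PhCH₂–OTf loses OTf⁻: pKₐ(CF₃SO₃H (triflic acid)) ≈ -14
PhCH₂–OClO₃ loses ClO₄⁻: pKₐ(HClO₄) ≈ -10
PhCH₂–OSO₃H loses HSO₄⁻: pKₐ(H₂SO₄) ≈ -3
PhCH₂–OC(O)CF₃ loses CF₃COO⁻: pKₐ(CF₃COOH) ≈ 0.2
PhCH₂–OAc loses AcO⁻: pKₐ(CH₃COOH) ≈ 4.8

PhCH₂–N₂⁺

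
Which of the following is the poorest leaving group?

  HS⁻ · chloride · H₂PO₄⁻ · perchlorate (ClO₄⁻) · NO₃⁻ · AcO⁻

HS⁻

Leaving-group ability tracks the stability of the departed species; conjugate-acid pKₐ is the usual yardstick (lower pKₐ → better LG).
perchlorate (ClO₄⁻): pKₐ(HClO₄) ≈ -10
chloride: pKₐ(HCl) ≈ -7
NO₃⁻: pKₐ(HNO₃) ≈ -1.3
H₂PO₄⁻: pKₐ(H₃PO₄) ≈ 2.1
AcO⁻: pKₐ(CH₃COOH) ≈ 4.8
HS⁻: pKₐ(H₂S) ≈ 7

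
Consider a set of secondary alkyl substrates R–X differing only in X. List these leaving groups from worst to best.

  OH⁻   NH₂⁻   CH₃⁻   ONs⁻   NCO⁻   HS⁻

A good leaving group is a weak base: the lower the pKₐ of its conjugate acid, the more readily it departs.
ONs⁻: pKₐ(p-O₂NC₆H₄SO₃H) ≈ -3.5
NCO⁻: pKₐ(HOCN) ≈ 3.5
HS⁻: pKₐ(H₂S) ≈ 7
OH⁻: pKₐ(H₂O) ≈ 15.7
NH₂⁻: pKₐ(NH₃) ≈ 38
CH₃⁻: pKₐ(CH₄) ≈ 48
Listed from poorest to best leaving group as asked.

CH₃⁻ < NH₂⁻ < OH⁻ < HS⁻ < NCO⁻ < ONs⁻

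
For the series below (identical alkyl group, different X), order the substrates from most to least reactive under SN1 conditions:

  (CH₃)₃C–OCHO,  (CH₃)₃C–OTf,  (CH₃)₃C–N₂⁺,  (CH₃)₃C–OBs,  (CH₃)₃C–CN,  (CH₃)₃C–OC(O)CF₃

Same R in every case — rank the leaving groups.
A good leaving group is a weak base: the lower the pKₐ of its conjugate acid, the more readily it departs.
(CH₃)₃C–N₂⁺ loses N₂: no meaningful conjugate acid; N₂ departs as an exceptionally stable neutral molecule
(CH₃)₃C–OTf loses OTf⁻: pKₐ(CF₃SO₃H (triflic acid)) ≈ -14
(CH₃)₃C–OBs loses OBs⁻: pKₐ(p-BrC₆H₄SO₃H) ≈ -2.8
(CH₃)₃C–OC(O)CF₃ loses CF₃COO⁻: pKₐ(CF₃COOH) ≈ 0.2
(CH₃)₃C–OCHO loses HCOO⁻: pKₐ(HCOOH) ≈ 3.8
(CH₃)₃C–CN loses CN⁻: pKₐ(HCN) ≈ 9.2

(CH₃)₃C–N₂⁺ > (CH₃)₃C–OTf > (CH₃)₃C–OBs > (CH₃)₃C–OC(O)CF₃ > (CH₃)₃C–OCHO > (CH₃)₃C–CN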